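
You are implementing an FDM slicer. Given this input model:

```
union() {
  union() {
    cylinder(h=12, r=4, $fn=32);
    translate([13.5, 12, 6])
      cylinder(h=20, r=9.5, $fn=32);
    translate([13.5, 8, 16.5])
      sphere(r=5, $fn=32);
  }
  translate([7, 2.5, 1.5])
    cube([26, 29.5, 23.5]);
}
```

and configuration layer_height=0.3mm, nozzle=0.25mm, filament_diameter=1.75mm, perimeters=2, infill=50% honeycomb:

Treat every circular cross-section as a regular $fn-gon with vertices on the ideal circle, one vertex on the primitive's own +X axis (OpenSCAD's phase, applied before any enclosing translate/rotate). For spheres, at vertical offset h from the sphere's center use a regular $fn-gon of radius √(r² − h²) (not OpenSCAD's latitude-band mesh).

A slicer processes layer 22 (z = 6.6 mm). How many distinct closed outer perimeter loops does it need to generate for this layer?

2

At z = 6.6 mm: the r=4 cylinder contributes a regular 32-gon of circumradius 4; the cylinder at (13.5, 12): section is a regular 32-gon, circumradius r=9.5; the sphere at (13.5, 8) is not intersected at this z (|z−center|=9.900 > r=5); Merging all regions: the 2 present regions are separate (no shared area or edge), so areas and boundary lengths simply add and each stays a separate island — 2 connected regions; the cube at (7, 2.5) is present — its section is the full 26×29.5 rectangle; Taking the union: the regions partially overlap (shared area 253.45 mm²), so overlapping operands fuse into one piece — 2 connected regions. The result has 2 disconnected regions.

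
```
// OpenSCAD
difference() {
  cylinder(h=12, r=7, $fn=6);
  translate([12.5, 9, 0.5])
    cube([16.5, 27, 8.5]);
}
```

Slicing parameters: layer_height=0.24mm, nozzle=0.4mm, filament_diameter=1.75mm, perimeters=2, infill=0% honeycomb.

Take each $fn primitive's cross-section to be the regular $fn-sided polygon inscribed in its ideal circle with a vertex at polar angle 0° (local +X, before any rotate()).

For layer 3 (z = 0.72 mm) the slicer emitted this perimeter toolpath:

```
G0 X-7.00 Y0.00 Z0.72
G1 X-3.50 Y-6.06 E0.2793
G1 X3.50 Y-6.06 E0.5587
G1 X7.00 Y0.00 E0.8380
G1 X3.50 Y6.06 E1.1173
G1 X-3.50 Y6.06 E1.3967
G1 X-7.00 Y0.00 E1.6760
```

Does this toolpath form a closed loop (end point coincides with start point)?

Start point (G0): (-7.00, 0.00). End point (last G1): the path returns to the start — closed.

yes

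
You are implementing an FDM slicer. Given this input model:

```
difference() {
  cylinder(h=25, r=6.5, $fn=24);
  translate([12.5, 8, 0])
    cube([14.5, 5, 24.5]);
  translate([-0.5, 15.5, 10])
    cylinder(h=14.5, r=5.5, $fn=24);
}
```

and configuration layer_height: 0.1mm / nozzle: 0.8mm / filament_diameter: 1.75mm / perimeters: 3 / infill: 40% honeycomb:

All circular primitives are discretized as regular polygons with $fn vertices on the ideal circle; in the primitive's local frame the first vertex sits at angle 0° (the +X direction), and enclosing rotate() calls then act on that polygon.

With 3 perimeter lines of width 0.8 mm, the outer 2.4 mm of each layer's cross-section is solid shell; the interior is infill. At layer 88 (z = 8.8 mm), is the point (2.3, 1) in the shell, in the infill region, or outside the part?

infill

At z = 8.8 mm: the cylinder: section is a regular 24-gon, circumradius r=6.5; the cube at (12.5, 8) is present — its section is the full 14.5×5 rectangle; the cylinder at (-0.5, 15.5) does not reach this height (z outside [10, 24.5]); Taking the first minus the rest: starting from the r=6.5 cylinder, the 14.5×5 cube at (12.5, 8) misses the remaining region (no effect) — 1 connected region. Overall, the cross-section is a single solid region. The nearest boundary edge runs (5.63, 3.25)→(6.28, 1.68); distance from the point to it = 3.94 mm. The point is inside the cross-section and 3.94 mm from the nearest boundary — more than the 2.4 mm shell width (3 × 0.8), so it's in the infill interior.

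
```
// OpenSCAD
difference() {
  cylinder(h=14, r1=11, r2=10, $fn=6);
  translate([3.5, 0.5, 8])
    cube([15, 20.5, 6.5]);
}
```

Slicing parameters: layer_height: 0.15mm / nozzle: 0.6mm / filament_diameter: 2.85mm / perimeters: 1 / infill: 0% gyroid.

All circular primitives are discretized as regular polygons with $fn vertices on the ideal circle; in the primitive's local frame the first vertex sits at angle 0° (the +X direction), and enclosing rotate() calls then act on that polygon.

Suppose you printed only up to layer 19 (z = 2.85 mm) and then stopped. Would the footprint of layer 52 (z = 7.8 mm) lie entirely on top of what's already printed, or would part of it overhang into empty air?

entirely on top

Compare the two slices. At z = 2.85: the cone (r1=11→r2=10) has section circumradius 10.796 here — a regular 6-gon (area = (6/2)·10.796²·sin(360°/6) = 302.84 mm²); the cube at (3.5, 0.5) does not reach this height (z outside [8, 14.5]); Taking the first minus the rest: none of the subtracted shapes is present at this height, so the cone is unchanged — area = 302.84 mm². At z = 7.8: the cone (r1=11→r2=10) has section circumradius 10.443 here — a regular 6-gon (area = (6/2)·10.443²·sin(360°/6) = 283.33 mm²); the cube at (3.5, 0.5) is absent (z outside [8, 14.5]); Subtracting the remaining from the first: none of the subtracted shapes is present at this height, so the cone is unchanged — area = 283.33 mm². Checking containment: the cross-section at z = 7.8 is a subset of the cross-section at z = 2.85.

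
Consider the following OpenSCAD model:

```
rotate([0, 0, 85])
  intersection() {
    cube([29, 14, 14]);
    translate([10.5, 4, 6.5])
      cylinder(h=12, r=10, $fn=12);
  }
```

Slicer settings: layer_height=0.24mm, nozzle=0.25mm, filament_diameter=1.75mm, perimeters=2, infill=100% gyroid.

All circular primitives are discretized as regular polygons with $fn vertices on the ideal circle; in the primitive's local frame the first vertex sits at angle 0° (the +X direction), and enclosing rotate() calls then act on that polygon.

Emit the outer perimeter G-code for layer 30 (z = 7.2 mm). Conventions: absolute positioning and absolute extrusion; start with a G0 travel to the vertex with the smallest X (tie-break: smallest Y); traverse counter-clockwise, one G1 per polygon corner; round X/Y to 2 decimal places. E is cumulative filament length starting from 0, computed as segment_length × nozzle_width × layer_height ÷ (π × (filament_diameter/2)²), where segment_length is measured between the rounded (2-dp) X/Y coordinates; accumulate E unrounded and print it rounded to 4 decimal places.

G0 X-13.03 Y11.68 Z7.20
G1 X-12.13 Y6.58 E0.1292
G1 X-8.81 Y2.62 E0.2581
G1 X-3.94 Y0.85 E0.3873
G1 X0.14 Y1.57 E0.4907
G1 X1.69 Y19.35 E0.9359
G1 X-2.20 Y20.77 E1.0392
G1 X-7.30 Y19.87 E1.1684
G1 X-11.26 Y16.54 E1.2975
G1 X-13.03 Y11.68 E1.4265

At z = 7.2 mm: the 29×14 cube contributes its full rectangle; the cylinder at (10.5, 4): section is a regular 12-gon, circumradius r=10; Taking the intersection: the r=10 cylinder at (10.5, 4) partially overlaps the 29×14 cube; clipping to the common part keeps 225.71 mm² — 1 connected region; (rotated 85° about Z; rotation is an isometry so areas/perimeters/island counts are preserved). The outline is a single polygon with 9 vertices. Extrusion per mm of travel: 0.25 × 0.24 / (π × 0.875²) = 0.024945. Accumulating E over each segment gives final E = 1.4265.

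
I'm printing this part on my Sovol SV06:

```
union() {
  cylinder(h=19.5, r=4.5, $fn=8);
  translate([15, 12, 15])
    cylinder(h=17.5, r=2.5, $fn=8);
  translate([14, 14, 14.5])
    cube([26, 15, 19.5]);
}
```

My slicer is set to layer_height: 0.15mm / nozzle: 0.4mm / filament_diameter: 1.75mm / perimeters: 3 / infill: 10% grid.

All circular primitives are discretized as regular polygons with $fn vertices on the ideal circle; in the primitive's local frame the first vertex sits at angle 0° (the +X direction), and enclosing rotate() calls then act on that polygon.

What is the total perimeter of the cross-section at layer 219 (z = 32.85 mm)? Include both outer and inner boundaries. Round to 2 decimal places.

At z = 32.85 mm: the cylinder does not reach this height (z outside [0, 19.5]); the cylinder at (15, 12) is not intersected at this z (z outside [15, 32.5]); the 26×15 cube at (14, 14) contributes its full rectangle (perimeter 82.00 mm); Combining (union): only the 26×15 cube at (14, 14) is present, so the union is just that shape — boundary = 82.00 mm. Overall, the cross-section is a single solid region. Total boundary length (outer) = 82.00 mm.

82.00 mm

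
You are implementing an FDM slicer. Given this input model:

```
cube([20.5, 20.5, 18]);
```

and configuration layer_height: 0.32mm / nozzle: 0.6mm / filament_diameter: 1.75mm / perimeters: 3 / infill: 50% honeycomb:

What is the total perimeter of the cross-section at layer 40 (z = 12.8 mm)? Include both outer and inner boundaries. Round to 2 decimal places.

At z = 12.8 mm: the 20.5×20.5 cube contributes its full rectangle (perimeter 82.00 mm). Overall, the cross-section is a single solid region. Total boundary length (outer) = 82.00 mm.

82.00 mm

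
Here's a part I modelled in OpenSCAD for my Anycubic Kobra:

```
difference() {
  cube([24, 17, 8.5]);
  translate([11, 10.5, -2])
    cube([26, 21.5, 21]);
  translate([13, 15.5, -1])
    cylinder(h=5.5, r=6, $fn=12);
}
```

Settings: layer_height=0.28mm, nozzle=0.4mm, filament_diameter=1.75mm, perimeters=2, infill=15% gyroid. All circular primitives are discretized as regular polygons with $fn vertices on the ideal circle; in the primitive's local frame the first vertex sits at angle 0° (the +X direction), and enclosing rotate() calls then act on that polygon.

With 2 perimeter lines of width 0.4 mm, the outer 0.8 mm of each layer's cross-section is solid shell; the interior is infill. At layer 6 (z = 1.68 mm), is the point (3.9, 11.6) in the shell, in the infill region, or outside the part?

infill

At z = 1.68 mm: the cube (footprint 24×17) is included at this height; the cube at (11, 10.5) (footprint 26×21.5) is included at this height; the r=6 cylinder at (13, 15.5) contributes a regular 12-gon of circumradius 6; Taking the first minus the rest: starting from the 24×17 cube, the 26×21.5 cube at (11, 10.5) partially overlaps it — only the 84.50 mm² overlap (of its 559.00 mm²) is removed, clipping the outline; the r=6 cylinder at (13, 15.5) partially overlaps it — only the 24.51 mm² overlap (of its 108.00 mm²) is removed, clipping the outline — 1 connected region. Overall, the cross-section is a single solid region. The nearest boundary edge runs (0.00, 0.00)→(0.00, 17.00); distance from the point to it = 3.90 mm. The point is inside the cross-section and 3.90 mm from the nearest boundary — more than the 0.8 mm shell width (2 × 0.4), so it's in the infill interior.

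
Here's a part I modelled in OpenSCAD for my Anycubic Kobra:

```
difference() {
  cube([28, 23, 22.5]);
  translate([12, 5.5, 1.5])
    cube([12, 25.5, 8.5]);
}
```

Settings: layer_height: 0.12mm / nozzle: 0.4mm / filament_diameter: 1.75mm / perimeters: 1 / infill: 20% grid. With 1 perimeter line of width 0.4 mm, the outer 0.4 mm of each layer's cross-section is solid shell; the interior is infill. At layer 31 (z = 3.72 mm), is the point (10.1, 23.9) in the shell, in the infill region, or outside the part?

outside

At z = 3.72 mm: the cube (footprint 28×23) is included at this height; the cube at (12, 5.5) (footprint 12×25.5) is included at this height; Taking the first minus the rest: starting from the 28×23 cube, the 12×25.5 cube at (12, 5.5) partially overlaps it — only the 210.00 mm² overlap (of its 306.00 mm²) is removed, clipping the outline — 1 connected region. Overall, the cross-section is a single solid region. The nearest boundary edge runs (0.00, 23.00)→(12.00, 23.00); distance from the point to it = 0.90 mm. The point is not inside any of the regions above, so it lies outside the cross-section (0.90 mm from the nearest boundary).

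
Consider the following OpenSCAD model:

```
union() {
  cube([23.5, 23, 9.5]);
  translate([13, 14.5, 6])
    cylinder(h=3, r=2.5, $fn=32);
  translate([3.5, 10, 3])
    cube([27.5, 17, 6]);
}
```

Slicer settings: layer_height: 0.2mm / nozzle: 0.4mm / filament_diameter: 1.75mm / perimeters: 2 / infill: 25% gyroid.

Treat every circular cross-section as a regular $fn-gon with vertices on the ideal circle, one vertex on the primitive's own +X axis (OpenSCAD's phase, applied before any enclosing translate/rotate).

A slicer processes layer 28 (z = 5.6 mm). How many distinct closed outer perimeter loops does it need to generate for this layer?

At z = 5.6 mm: the 23.5×23 cube contributes its full rectangle; the cylinder at (13, 14.5) does not reach this height (z outside [6, 9]); the cube at (3.5, 10) is present — its section is the full 27.5×17 rectangle; Combining (union): the regions partially overlap (shared area 260.00 mm²), so overlapping operands fuse into one piece — 1 connected region. The result has 1 disconnected region.

1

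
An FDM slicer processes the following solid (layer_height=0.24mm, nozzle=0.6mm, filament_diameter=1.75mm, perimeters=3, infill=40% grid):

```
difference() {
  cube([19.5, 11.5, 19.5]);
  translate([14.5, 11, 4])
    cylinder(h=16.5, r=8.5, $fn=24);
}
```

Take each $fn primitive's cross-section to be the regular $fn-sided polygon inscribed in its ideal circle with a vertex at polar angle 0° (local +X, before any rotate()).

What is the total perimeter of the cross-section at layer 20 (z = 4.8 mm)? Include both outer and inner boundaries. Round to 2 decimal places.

60.48 mm

At z = 4.8 mm: the cube is present — its section is the full 19.5×11.5 rectangle (perimeter 62.00 mm); the r=8.5 cylinder at (14.5, 11) gives a regular 24-gon of circumradius 8.5 (constant along its height) (perimeter = 2·24·8.500·sin(180°/24) = 53.25 mm); Subtracting the remaining from the first: starting from the 19.5×11.5 cube, the r=8.5 cylinder at (14.5, 11) partially overlaps it — only the 102.48 mm² overlap (of its 224.40 mm²) is removed, clipping the outline — boundary = 60.48 mm. Overall, the cross-section is a single solid region. Total boundary length (outer) = 60.48 mm.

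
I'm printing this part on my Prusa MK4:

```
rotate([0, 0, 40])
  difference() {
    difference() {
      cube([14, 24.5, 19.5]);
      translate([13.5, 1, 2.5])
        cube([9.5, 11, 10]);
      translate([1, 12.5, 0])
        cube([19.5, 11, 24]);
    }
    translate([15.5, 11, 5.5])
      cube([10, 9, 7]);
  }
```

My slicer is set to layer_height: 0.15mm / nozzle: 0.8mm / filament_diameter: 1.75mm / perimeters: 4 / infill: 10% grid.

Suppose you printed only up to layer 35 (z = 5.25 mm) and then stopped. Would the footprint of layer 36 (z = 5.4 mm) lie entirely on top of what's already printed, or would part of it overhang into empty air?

entirely on top

Compare the two slices. At z = 5.25: the cube is present — its section is the full 14×24.5 rectangle (area 343.00 mm²); the 9.5×11 cube at (13.5, 1) contributes its full rectangle (area 104.50 mm²); the cube at (1, 12.5) is present — its section is the full 19.5×11 rectangle (area 214.50 mm²); Taking the first minus the rest: starting from the 14×24.5 cube (343.00 mm²), the 9.5×11 cube at (13.5, 1) partially overlaps it — only the 5.50 mm² overlap (of its 104.50 mm²) is removed, clipping the outline; the 19.5×11 cube at (1, 12.5) partially overlaps it — only the 143.00 mm² overlap (of its 214.50 mm²) is removed, clipping the outline — area = 194.50 mm²; the cube at (15.5, 11) is absent (z outside [5.5, 12.5]); After the difference (first − rest): none of the subtracted shapes is present at this height, so that combined region is unchanged — area = 194.50 mm²; (whole slice rotated 40° about Z — lengths, areas and connectivity unchanged). At z = 5.4: the 14×24.5 cube contributes its full rectangle (area 343.00 mm²); the 9.5×11 cube at (13.5, 1) contributes its full rectangle (area 104.50 mm²); the cube at (1, 12.5) is present — its section is the full 19.5×11 rectangle (area 214.50 mm²); Subtracting the remaining from the first: starting from the 14×24.5 cube (343.00 mm²), the 9.5×11 cube at (13.5, 1) partially overlaps it — only the 5.50 mm² overlap (of its 104.50 mm²) is removed, clipping the outline; the 19.5×11 cube at (1, 12.5) partially overlaps it — only the 143.00 mm² overlap (of its 214.50 mm²) is removed, clipping the outline — area = 194.50 mm²; the cube at (15.5, 11) is not intersected at this z (z outside [5.5, 12.5]); After the difference (first − rest): none of the subtracted shapes is present at this height, so that combined region is unchanged — area = 194.50 mm²; (whole slice rotated 40° about Z — lengths, areas and connectivity unchanged). Checking containment: the cross-section at z = 5.4 is a subset of the cross-section at z = 5.25.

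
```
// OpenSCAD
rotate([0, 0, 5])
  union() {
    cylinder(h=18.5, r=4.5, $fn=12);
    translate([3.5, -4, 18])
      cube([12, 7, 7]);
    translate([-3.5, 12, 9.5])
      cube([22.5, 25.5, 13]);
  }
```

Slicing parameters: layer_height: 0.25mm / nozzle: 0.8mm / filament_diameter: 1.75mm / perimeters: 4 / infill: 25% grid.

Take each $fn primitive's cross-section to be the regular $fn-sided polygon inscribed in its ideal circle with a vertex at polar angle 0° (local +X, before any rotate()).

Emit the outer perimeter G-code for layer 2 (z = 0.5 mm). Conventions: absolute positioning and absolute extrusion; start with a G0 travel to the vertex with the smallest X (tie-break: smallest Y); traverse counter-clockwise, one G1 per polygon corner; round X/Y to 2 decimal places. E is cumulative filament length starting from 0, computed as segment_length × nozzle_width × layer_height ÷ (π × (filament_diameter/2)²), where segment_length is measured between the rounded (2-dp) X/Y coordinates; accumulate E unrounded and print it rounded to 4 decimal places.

At z = 0.5 mm: the cylinder: section is a regular 12-gon, circumradius r=4.5; the cube at (3.5, -4) is absent (z outside [18, 25]); the cube at (-3.5, 12) does not reach this height (z outside [9.5, 22.5]); Combining (union): only the r=4.5 cylinder is present, so the union is just that shape — 1 connected region; (rotated 5° about Z; rotation is an isometry so areas/perimeters/island counts are preserved). The outline is a single polygon with 12 vertices. Extrusion per mm of travel: 0.8 × 0.25 / (π × 0.875²) = 0.083150. Accumulating E over each segment gives final E = 2.3243.

G0 X-4.48 Y-0.39 Z0.50
G1 X-3.69 Y-2.58 E0.1936
G1 X-1.90 Y-4.08 E0.3878
G1 X0.39 Y-4.48 E0.5811
G1 X2.58 Y-3.69 E0.7747
G1 X4.08 Y-1.90 E0.9688
G1 X4.48 Y0.39 E1.1621
G1 X3.69 Y2.58 E1.3557
G1 X1.90 Y4.08 E1.5499
G1 X-0.39 Y4.48 E1.7432
G1 X-2.58 Y3.69 E1.9368
G1 X-4.08 Y1.90 E2.1310
G1 X-4.48 Y-0.39 E2.3243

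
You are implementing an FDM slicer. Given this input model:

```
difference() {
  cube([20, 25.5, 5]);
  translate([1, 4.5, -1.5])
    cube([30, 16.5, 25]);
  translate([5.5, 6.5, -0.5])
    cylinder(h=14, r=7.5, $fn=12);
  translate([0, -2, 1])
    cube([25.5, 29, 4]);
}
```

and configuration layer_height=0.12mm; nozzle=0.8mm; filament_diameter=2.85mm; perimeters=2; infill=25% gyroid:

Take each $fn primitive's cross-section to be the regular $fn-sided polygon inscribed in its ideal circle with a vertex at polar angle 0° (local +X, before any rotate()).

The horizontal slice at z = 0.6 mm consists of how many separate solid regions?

3

At z = 0.6 mm: the 20×25.5 cube contributes its full rectangle; the cube at (1, 4.5) (footprint 30×16.5) is included at this height; the r=7.5 cylinder at (5.5, 6.5) contributes a regular 12-gon of circumradius 7.5; the cube at (0, -2) is not intersected at this z (z outside [1, 5]); Subtracting the remaining from the first: starting from the 20×25.5 cube, the 30×16.5 cube at (1, 4.5) partially overlaps it — only the 313.50 mm² overlap (of its 495.00 mm²) is removed, clipping the outline; the r=7.5 cylinder at (5.5, 6.5) partially overlaps it — only the 56.31 mm² overlap (of its 168.75 mm²) is removed, clipping the outline — 3 connected regions. The result has 3 disconnected regions.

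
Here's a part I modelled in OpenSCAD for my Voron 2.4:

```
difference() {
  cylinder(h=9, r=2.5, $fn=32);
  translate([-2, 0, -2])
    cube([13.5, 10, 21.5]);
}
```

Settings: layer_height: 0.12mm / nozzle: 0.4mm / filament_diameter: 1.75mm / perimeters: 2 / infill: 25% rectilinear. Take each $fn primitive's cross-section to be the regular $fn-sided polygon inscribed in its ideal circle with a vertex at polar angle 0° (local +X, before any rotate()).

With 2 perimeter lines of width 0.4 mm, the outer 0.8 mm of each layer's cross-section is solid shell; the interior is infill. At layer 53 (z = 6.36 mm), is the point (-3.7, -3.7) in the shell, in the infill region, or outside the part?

outside

At z = 6.36 mm: the r=2.5 cylinder contributes a regular 32-gon of circumradius 2.5; the 13.5×10 cube at (-2, 0) contributes its full rectangle; Taking the first minus the rest: starting from the r=2.5 cylinder, the 13.5×10 cube at (-2, 0) partially overlaps it — only the 9.26 mm² overlap (of its 135.00 mm²) is removed, clipping the outline — 1 connected region. Overall, the cross-section is a single solid region. The nearest boundary edge runs (-1.39, -2.08)→(-1.77, -1.77); distance from the point to it = 2.73 mm. The point is not inside any of the regions above, so it lies outside the cross-section (2.73 mm from the nearest boundary).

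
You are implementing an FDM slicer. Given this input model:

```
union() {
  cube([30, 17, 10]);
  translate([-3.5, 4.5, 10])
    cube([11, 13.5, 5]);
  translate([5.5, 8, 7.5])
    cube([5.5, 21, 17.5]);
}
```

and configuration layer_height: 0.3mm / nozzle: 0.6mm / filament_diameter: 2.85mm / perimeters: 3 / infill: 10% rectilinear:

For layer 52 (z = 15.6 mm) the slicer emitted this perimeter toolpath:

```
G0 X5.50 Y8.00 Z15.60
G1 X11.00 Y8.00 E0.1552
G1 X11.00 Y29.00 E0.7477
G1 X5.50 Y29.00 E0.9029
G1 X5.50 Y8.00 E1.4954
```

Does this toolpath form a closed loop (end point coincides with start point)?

Start point (G0): (5.50, 8.00). End point (last G1): the path returns to the start — closed.

yes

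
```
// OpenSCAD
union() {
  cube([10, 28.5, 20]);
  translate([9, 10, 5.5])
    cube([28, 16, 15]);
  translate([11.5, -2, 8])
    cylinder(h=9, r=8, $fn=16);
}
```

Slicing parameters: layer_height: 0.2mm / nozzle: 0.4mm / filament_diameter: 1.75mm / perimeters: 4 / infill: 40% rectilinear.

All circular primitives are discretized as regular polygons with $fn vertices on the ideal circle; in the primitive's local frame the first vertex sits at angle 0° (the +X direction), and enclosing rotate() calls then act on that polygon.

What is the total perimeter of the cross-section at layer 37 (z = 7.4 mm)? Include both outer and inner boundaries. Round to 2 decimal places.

At z = 7.4 mm: the cube (footprint 10×28.5) is included at this height (perimeter 77.00 mm); the cube at (9, 10) is present — its section is the full 28×16 rectangle (perimeter 88.00 mm); the cylinder at (11.5, -2) does not reach this height (z outside [8, 17]); Taking the union: the regions partially overlap (shared area 16.00 mm²), so the edge portions inside another operand are dropped and the merged outline is re-measured after clipping — boundary = 131.00 mm. Overall, the cross-section is a single solid region. Total boundary length (outer) = 131.00 mm.

131.00 mm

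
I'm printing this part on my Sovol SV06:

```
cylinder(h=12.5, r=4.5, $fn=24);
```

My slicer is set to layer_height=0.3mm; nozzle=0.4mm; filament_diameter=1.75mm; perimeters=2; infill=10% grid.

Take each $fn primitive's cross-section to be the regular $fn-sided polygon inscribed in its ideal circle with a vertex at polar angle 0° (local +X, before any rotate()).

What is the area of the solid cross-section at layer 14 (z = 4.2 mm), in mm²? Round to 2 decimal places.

62.89 mm²

At z = 4.2 mm: the r=4.5 cylinder gives a regular 24-gon of circumradius 4.5 (constant along its height) (area = (24/2)·4.500²·sin(360°/24) = 62.89 mm²). Overall, the cross-section is a single solid region. Net area = 62.89 mm².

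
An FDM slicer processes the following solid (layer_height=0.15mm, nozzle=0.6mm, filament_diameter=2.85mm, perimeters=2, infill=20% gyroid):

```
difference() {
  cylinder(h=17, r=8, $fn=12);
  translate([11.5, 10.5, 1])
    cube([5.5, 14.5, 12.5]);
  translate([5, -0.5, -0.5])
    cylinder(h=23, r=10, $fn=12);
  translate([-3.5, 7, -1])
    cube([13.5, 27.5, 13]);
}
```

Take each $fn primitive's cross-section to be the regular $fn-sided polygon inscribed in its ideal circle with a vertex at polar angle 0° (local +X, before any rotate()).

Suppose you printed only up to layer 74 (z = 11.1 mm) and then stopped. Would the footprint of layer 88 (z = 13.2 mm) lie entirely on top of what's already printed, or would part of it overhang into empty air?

Compare the two slices. At z = 11.1: the r=8 cylinder gives a regular 12-gon of circumradius 8 (constant along its height) (area = (12/2)·8.000²·sin(360°/12) = 192.00 mm²); the 5.5×14.5 cube at (11.5, 10.5) contributes its full rectangle (area 79.75 mm²); the cylinder at (5, -0.5): section is a regular 12-gon, circumradius r=10 (area = (12/2)·10.000²·sin(360°/12) = 300.00 mm²); the cube at (-3.5, 7) is present — its section is the full 13.5×27.5 rectangle (area 371.25 mm²); Subtracting the remaining from the first: starting from the r=8 cylinder (192.00 mm²), the 5.5×14.5 cube at (11.5, 10.5) misses the remaining region (no effect); the r=10 cylinder at (5, -0.5) partially overlaps it — only the 151.76 mm² overlap (of its 300.00 mm²) is removed, clipping the outline; the 13.5×27.5 cube at (-3.5, 7) partially overlaps it — only the 1.20 mm² overlap (of its 371.25 mm²) is removed, clipping the outline — area = 39.04 mm². At z = 13.2: the r=8 cylinder gives a regular 12-gon of circumradius 8 (constant along its height) (area = (12/2)·8.000²·sin(360°/12) = 192.00 mm²); the cube at (11.5, 10.5) is present — its section is the full 5.5×14.5 rectangle (area 79.75 mm²); the cylinder at (5, -0.5): section is a regular 12-gon, circumradius r=10 (area = (12/2)·10.000²·sin(360°/12) = 300.00 mm²); the cube at (-3.5, 7) does not reach this height (z outside [-1, 12]); Taking the first minus the rest: starting from the r=8 cylinder (192.00 mm²), the 5.5×14.5 cube at (11.5, 10.5) misses the remaining region (no effect); the r=10 cylinder at (5, -0.5) partially overlaps it — only the 151.76 mm² overlap (of its 300.00 mm²) is removed, clipping the outline — area = 40.24 mm². Checking containment: at z = 13.2 the cross-section extends beyond the z = 11.1 cross-section by about 1.20 mm².

part overhangs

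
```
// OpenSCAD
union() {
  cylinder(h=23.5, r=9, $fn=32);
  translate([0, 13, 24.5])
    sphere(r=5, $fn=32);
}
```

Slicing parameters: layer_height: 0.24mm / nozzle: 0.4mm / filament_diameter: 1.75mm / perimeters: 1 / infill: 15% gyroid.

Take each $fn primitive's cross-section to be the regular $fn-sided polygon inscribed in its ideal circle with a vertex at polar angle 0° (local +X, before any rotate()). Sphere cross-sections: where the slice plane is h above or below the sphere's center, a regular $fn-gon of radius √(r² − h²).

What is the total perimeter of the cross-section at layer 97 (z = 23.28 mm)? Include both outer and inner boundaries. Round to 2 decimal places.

At z = 23.28 mm: the cylinder: section is a regular 32-gon, circumradius r=9 (perimeter = 2·32·9.000·sin(180°/32) = 56.46 mm); the r=5 sphere at (0, 13) contributes a regular 32-gon of circumradius √(5²−1.22²) = 4.849 (perimeter = 2·32·4.849·sin(180°/32) = 30.42 mm); Merging all regions: the regions partially overlap (shared area 2.39 mm²), so the edge portions inside another operand are dropped and the merged outline is re-measured after clipping — boundary = 77.90 mm. Overall, the cross-section is a single solid region. Total boundary length (outer) = 77.90 mm.

77.90 mm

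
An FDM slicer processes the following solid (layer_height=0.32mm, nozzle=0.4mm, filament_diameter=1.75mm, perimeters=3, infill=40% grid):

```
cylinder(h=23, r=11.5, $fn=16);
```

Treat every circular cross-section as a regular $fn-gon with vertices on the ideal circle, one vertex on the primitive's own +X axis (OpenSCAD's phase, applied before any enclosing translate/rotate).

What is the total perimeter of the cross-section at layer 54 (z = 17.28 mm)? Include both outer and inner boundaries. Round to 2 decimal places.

71.79 mm

At z = 17.28 mm: the r=11.5 cylinder gives a regular 16-gon of circumradius 11.5 (constant along its height) (perimeter = 2·16·11.500·sin(180°/16) = 71.79 mm). Overall, the cross-section is a single solid region. Total boundary length (outer) = 71.79 mm.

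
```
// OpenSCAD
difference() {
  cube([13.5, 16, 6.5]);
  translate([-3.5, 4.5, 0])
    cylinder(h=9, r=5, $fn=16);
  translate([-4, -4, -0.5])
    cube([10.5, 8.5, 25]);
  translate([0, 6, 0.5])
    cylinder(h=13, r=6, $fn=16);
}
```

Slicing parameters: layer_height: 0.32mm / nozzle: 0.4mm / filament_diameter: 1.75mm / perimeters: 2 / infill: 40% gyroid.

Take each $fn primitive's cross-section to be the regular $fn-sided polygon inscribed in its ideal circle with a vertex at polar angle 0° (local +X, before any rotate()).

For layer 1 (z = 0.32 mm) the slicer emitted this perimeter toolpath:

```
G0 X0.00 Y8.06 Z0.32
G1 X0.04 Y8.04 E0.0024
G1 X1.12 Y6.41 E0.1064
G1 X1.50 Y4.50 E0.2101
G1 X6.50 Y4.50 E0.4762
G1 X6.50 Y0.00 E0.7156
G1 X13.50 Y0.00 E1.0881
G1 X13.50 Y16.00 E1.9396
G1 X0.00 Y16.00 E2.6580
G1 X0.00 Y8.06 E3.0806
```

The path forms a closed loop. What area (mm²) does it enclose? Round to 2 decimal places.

183.30 mm²

Apply the shoelace formula to the sequence of (X, Y) vertices; enclosed area = 183.30 mm².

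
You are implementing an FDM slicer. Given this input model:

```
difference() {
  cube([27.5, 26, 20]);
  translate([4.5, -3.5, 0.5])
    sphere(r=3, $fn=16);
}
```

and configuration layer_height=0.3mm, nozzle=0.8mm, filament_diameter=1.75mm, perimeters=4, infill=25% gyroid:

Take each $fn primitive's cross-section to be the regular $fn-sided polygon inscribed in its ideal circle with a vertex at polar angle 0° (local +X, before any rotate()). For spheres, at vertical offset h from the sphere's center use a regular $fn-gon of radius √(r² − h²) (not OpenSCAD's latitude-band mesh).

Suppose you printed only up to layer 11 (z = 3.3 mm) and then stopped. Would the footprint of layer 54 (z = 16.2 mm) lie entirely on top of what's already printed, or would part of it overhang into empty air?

Compare the two slices. At z = 3.3: the cube (footprint 27.5×26) is included at this height (area 715.00 mm²); the r=3 sphere at (4.5, -3.5) slices to a regular 16-gon of circumradius 1.077 (√(r²−h²) with h=2.8 from center) (area = (16/2)·1.077²·sin(360°/16) = 3.55 mm²); Taking the first minus the rest: starting from the 27.5×26 cube (715.00 mm²), the r=3 sphere at (4.5, -3.5) misses the remaining region (no effect) — area = 715.00 mm². At z = 16.2: the cube is present — its section is the full 27.5×26 rectangle (area 715.00 mm²); the sphere at (4.5, -3.5) does not reach this height (|z−center|=15.700 > r=3); After the difference (first − rest): none of the subtracted shapes is present at this height, so the 27.5×26 cube is unchanged — area = 715.00 mm². Checking containment: the cross-section at z = 16.2 is a subset of the cross-section at z = 3.3.

entirely on top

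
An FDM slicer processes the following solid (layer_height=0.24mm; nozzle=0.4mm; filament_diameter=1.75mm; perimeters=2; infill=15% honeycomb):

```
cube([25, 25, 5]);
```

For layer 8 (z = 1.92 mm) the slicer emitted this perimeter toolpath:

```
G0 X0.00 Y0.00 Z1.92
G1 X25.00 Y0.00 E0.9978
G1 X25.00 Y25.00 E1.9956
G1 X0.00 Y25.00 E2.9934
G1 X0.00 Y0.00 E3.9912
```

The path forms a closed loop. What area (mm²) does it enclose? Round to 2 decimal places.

Apply the shoelace formula to the sequence of (X, Y) vertices; enclosed area = 625.00 mm².

625.00 mm²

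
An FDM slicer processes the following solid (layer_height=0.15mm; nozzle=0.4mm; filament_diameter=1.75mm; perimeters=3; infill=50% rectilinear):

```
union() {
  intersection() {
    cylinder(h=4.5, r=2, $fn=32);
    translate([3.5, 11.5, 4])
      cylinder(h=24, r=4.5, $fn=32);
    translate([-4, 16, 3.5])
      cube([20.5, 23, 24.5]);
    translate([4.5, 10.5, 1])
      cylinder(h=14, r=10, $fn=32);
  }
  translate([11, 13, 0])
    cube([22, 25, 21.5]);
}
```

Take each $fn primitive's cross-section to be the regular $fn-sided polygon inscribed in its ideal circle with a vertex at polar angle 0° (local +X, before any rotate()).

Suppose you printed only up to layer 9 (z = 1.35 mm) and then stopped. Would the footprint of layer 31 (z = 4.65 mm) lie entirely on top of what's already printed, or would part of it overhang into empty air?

entirely on top

Compare the two slices. At z = 1.35: the cylinder: section is a regular 32-gon, circumradius r=2 (area = (32/2)·2.000²·sin(360°/32) = 12.49 mm²); the cylinder at (3.5, 11.5) does not reach this height (z outside [4, 28]); the cube at (-4, 16) does not reach this height (z outside [3.5, 28]); the cylinder at (4.5, 10.5): section is a regular 32-gon, circumradius r=10 (area = (32/2)·10.000²·sin(360°/32) = 312.14 mm²); Taking the intersection: at least one operand is absent at this height, so nothing remains; the cube at (11, 13) is present — its section is the full 22×25 rectangle (area 550.00 mm²); Taking the union: only the 22×25 cube at (11, 13) is present, so the union is just that shape — area = 550.00 mm². At z = 4.65: the cylinder is not intersected at this z (z outside [0, 4.5]); the cylinder at (3.5, 11.5): section is a regular 32-gon, circumradius r=4.5 (area = (32/2)·4.500²·sin(360°/32) = 63.21 mm²); the cube at (-4, 16) is present — its section is the full 20.5×23 rectangle (area 471.50 mm²); the r=10 cylinder at (4.5, 10.5) gives a regular 32-gon of circumradius 10 (constant along its height) (area = (32/2)·10.000²·sin(360°/32) = 312.14 mm²); Keeping only the common overlap: at least one operand is absent at this height, so nothing remains; the cube at (11, 13) is present — its section is the full 22×25 rectangle (area 550.00 mm²); Taking the union: only the 22×25 cube at (11, 13) is present, so the union is just that shape — area = 550.00 mm². Checking containment: the cross-section at z = 4.65 is a subset of the cross-section at z = 1.35.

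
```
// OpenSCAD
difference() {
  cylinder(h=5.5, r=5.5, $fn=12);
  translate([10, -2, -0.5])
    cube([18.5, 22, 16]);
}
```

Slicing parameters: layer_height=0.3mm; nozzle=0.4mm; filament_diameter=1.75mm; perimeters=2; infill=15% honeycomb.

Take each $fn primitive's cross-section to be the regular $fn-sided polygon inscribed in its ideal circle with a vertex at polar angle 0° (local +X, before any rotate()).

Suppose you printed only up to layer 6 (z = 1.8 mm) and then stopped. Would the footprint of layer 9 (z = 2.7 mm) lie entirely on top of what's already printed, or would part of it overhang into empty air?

Compare the two slices. At z = 1.8: the r=5.5 cylinder contributes a regular 12-gon of circumradius 5.5 (area = (12/2)·5.500²·sin(360°/12) = 90.75 mm²); the 18.5×22 cube at (10, -2) contributes its full rectangle (area 407.00 mm²); Subtracting the remaining from the first: starting from the r=5.5 cylinder (90.75 mm²), the 18.5×22 cube at (10, -2) misses the remaining region (no effect) — area = 90.75 mm². At z = 2.7: the cylinder: section is a regular 12-gon, circumradius r=5.5 (area = (12/2)·5.500²·sin(360°/12) = 90.75 mm²); the cube at (10, -2) is present — its section is the full 18.5×22 rectangle (area 407.00 mm²); Subtracting the remaining from the first: starting from the r=5.5 cylinder (90.75 mm²), the 18.5×22 cube at (10, -2) misses the remaining region (no effect) — area = 90.75 mm². Checking containment: the cross-section at z = 2.7 is a subset of the cross-section at z = 1.8.

entirely on top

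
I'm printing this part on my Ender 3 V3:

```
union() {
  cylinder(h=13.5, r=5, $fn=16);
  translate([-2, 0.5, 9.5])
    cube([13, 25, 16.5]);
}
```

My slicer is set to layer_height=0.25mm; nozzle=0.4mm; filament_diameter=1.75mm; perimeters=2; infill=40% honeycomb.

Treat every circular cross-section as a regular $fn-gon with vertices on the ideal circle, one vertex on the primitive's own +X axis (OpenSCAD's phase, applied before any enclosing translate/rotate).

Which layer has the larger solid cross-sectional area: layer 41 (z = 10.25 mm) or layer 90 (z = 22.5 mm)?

Layer 41 (z = 10.25): the r=5 cylinder contributes a regular 16-gon of circumradius 5 (area = (16/2)·5.000²·sin(360°/16) = 76.54 mm²); the 13×25 cube at (-2, 0.5) contributes its full rectangle (area 325.00 mm²); Combining (union): the regions partially overlap — summed areas 401.54 mm² minus the doubly-counted overlap 25.26 mm² gives 376.28 mm² — area = 376.28 mm². So its area = 376.28 mm². Layer 90 (z = 22.5): the cylinder is absent (z outside [0, 13.5]); the cube at (-2, 0.5) (footprint 13×25) is included at this height (area 325.00 mm²); Taking the union: only the 13×25 cube at (-2, 0.5) is present, so the union is just that shape — area = 325.00 mm². So its area = 325.00 mm². Layer 41 is larger (376.28 vs 325.00 mm²).

layer 41 (z = 10.25 mm)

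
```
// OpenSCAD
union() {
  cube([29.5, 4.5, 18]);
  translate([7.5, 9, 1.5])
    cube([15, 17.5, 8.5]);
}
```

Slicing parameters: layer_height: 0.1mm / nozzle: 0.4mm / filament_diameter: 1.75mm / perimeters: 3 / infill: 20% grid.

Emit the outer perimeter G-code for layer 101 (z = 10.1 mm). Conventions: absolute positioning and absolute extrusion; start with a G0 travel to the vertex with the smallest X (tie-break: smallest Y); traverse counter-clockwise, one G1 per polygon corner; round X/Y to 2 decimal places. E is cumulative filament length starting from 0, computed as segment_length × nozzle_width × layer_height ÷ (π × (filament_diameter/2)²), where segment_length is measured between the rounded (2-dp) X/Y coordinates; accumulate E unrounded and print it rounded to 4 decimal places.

At z = 10.1 mm: the 29.5×4.5 cube contributes its full rectangle; the cube at (7.5, 9) is absent (z outside [1.5, 10]); Taking the union: only the 29.5×4.5 cube is present, so the union is just that shape — 1 connected region. The outline is a single polygon with 4 vertices. Extrusion per mm of travel: 0.4 × 0.1 / (π × 0.875²) = 0.016630. Accumulating E over each segment gives final E = 1.1308.

G0 X0.00 Y0.00 Z10.10
G1 X29.50 Y0.00 E0.4906
G1 X29.50 Y4.50 E0.5654
G1 X0.00 Y4.50 E1.0560
G1 X0.00 Y0.00 E1.1308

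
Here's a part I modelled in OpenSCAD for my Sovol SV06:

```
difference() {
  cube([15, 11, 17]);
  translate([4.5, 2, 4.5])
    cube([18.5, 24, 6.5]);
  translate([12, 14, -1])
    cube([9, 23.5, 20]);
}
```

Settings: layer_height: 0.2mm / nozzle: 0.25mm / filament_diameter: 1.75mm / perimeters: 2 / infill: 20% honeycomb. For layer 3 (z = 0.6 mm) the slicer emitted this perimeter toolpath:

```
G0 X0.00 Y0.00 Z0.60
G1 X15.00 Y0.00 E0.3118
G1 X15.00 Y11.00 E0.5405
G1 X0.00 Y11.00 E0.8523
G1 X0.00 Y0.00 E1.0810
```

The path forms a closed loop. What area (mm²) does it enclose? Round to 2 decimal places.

165.00 mm²

Apply the shoelace formula to the sequence of (X, Y) vertices; enclosed area = 165.00 mm².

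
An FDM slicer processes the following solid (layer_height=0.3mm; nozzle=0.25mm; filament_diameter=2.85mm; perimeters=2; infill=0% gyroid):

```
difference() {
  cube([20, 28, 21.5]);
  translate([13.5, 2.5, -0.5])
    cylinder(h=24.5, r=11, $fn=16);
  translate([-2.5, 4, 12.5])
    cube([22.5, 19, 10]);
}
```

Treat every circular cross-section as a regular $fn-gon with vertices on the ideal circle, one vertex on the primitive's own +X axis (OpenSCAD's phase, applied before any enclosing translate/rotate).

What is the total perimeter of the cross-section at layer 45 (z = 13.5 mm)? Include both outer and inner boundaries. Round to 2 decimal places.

At z = 13.5 mm: the 20×28 cube contributes its full rectangle (perimeter 96.00 mm); the r=11 cylinder at (13.5, 2.5) gives a regular 16-gon of circumradius 11 (constant along its height) (perimeter = 2·16·11.000·sin(180°/16) = 68.67 mm); the cube at (-2.5, 4) (footprint 22.5×19) is included at this height (perimeter 83.00 mm); Subtracting the remaining from the first: starting from the 20×28 cube, the r=11 cylinder at (13.5, 2.5) partially overlaps it — only the 201.80 mm² overlap (of its 370.44 mm²) is removed, clipping the outline; the 22.5×19 cube at (-2.5, 4) partially overlaps it — only the 247.35 mm² overlap (of its 427.50 mm²) is removed, clipping the outline — boundary = 63.87 mm. Overall, the cross-section has 2 separate islands. Total boundary length (outer) = 63.87 mm.

63.87 mm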